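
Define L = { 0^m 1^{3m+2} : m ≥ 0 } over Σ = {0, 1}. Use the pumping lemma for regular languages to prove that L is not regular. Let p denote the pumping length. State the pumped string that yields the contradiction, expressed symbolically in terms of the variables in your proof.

0^{p+k} 1^{3p+2}

Toward a contradiction, assume L is regular with pumping length p.
Take w = 0^p 1^{3p+2}. Then w ∈ L and |w| = 4p+2 ≥ p.
Write w = xyz as guaranteed by the lemma, with |xy| ≤ p and |y| > 0.
Since the first p symbols of w are all 0's and |xy| ≤ p, y lies entirely in the leading 0-block: y = 0^k for some k with 1 ≤ k ≤ p.
Pump with i = 2: xy^2z = 0^{p+k} 1^{3p+2}. For this to lie in L we would need 3p+2 = 3(p+k)+2, which forces k = 0. But k ≥ 1, so xy^2z ∉ L.
Contradiction. Therefore L is not regular.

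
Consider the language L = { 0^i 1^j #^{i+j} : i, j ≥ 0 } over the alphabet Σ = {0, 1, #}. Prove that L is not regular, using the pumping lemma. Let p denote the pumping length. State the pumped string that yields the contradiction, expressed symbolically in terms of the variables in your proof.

Suppose for contradiction that L is regular, and let p be the pumping length.
Take w = 0^p 1^p #^{2p} ∈ L (with i=j=p, i+j=2p), |w| = 4p ≥ p.
The pumping lemma gives a decomposition w = xyz where |xy| ≤ p and |y| > 0.
Because |xy| ≤ p and w begins with p copies of 0, we have y = 0^k with 1 ≤ k ≤ p.
Consider xy^2z = 0^{p+k} 1^p #^{2p}. Now the 0- and 1-counts sum to 2p+k, but the #-count is 2p ≠ 2p+k. So xy^2z ∉ L.
Contradiction. Therefore L is not regular.

0^{p+k} 1^p #^{2p}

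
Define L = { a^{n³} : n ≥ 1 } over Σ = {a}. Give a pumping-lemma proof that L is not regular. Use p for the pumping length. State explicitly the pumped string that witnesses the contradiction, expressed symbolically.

Suppose for contradiction that L is regular, and let p be the pumping length.
Take w = a^{p³} ∈ L with |w| = p³ ≥ p.
Write w = xyz as guaranteed by the lemma, with |xy| ≤ p and y is nonempty.
Then y = a^k for some k with 1 ≤ k ≤ p.
Pump with i = 2: xy^2z = a^{p³+k}. Since 1 ≤ k ≤ p, p³ < p³+k ≤ p³+p < p³+3p²+3p+1 = (p+1)³, so p³+k is not a perfect cube. So xy^2z ∉ L.
This contradicts the pumping lemma, so L is not regular.

a^{p³+k}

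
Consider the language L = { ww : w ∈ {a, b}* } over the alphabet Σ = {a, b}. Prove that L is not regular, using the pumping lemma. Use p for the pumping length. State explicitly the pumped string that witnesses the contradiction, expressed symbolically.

a^{p+k} b^p a^p b^p

Toward a contradiction, assume L is regular with pumping length p.
Take w = a^p b^p a^p b^p = uu where u = a^pb^p; then w ∈ L and |w| = 4p ≥ p.
Write w = xyz as guaranteed by the lemma, with |xy| ≤ p and y is nonempty.
The first p characters of w are a's, so xy (and hence y) consists only of a's. Write y = a^k, 1 ≤ k ≤ p.
Pump with i = 2: xy^2z = a^{p+k} b^p a^p b^p, of length 4p+k. Suppose this equals vv. The string starts with a and ends with b, so v does too; thus the boundary between the two copies of v is a b→a transition. There is exactly one such transition, at position 2p+k, so |v| = 2p+k and |vv| = 4p+2k ≠ 4p+k since k ≥ 1. So xy^2z ∉ L.
This contradicts the pumping lemma, so L is not regular.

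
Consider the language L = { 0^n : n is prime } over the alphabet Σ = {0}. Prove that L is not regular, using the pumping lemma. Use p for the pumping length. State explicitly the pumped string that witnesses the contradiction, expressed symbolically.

Assume L is regular. Let p be the pumping length given by the pumping lemma.
Let q be a prime with q ≥ p+2 (infinitely many primes exist), and take w = 0^q ∈ L with |w| = q ≥ p.
The pumping lemma gives a decomposition w = xyz where |xy| ≤ p and y is nonempty.
Then y = 0^k for some k with 1 ≤ k ≤ p.
Since 1 ≤ k ≤ p, |xz| = q-k. Pump with i = q+1: |xy^{q+1}z| = (q-k)+(q+1)k = q+qk = q(1+k), which is composite (both factors ≥ 2). So xy^{q+1}z = 0^{q(1+k)} ∉ L.
This is a contradiction; hence L is not regular.

0^{q(1+k)}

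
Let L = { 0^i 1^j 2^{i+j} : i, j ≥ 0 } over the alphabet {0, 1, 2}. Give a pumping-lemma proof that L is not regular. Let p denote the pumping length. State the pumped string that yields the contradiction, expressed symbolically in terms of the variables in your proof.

Toward a contradiction, assume L is regular with pumping length p.
Take w = 0^p 1^p 2^{2p} ∈ L (with i=j=p, i+j=2p), |w| = 4p ≥ p.
Write w = xyz as guaranteed by the lemma, with |xy| ≤ p and y is nonempty.
Because |xy| ≤ p and w begins with p copies of 0, we have y = 0^k with 1 ≤ k ≤ p.
Consider xy^2z = 0^{p+k} 1^p 2^{2p}. Now the 0- and 1-counts sum to 2p+k, but the 2-count is 2p ≠ 2p+k. So xy^2z ∉ L.
This contradicts the pumping lemma, so L is not regular.

0^{p+k} 1^p 2^{2p}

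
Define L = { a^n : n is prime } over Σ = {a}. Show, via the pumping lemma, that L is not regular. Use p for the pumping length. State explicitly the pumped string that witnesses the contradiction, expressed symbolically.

Suppose for contradiction that L is regular, and let p be the pumping length.
Let q be a prime with q ≥ p+2 (infinitely many primes exist), and take w = a^q ∈ L with |w| = q ≥ p.
The pumping lemma gives a decomposition w = xyz where |xy| ≤ p and |y| ≥ 1.
Then y = a^k for some k with 1 ≤ k ≤ p.
Since 1 ≤ k ≤ p, |xz| = q-k. Pump with i = q+1: |xy^{q+1}z| = (q-k)+(q+1)k = q+qk = q(1+k), which is composite (both factors ≥ 2). So xy^{q+1}z = a^{q(1+k)} ∉ L.
This contradicts the pumping lemma, so L is not regular.

a^{q(1+k)}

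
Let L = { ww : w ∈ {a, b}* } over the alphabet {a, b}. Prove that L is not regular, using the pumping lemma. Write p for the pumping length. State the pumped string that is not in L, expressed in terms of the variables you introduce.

Suppose for contradiction that L is regular, and let p be the pumping length.
Take w = a^p b^p a^p b^p = uu where u = a^pb^p; then w ∈ L and |w| = 4p ≥ p.
Write w = xyz as guaranteed by the lemma, with |xy| ≤ p and y is nonempty.
Because |xy| ≤ p and w begins with p copies of a, we have y = a^k with 1 ≤ k ≤ p.
Pump with i = 2: xy^2z = a^{p+k} b^p a^p b^p, of length 4p+k. Suppose this equals vv. The string starts with a and ends with b, so v does too; thus the boundary between the two copies of v is a b→a transition. There is exactly one such transition, at position 2p+k, so |v| = 2p+k and |vv| = 4p+2k ≠ 4p+k since k ≥ 1. So xy^2z ∉ L.
This is a contradiction; hence L is not regular.

a^{p+k} b^p a^p b^p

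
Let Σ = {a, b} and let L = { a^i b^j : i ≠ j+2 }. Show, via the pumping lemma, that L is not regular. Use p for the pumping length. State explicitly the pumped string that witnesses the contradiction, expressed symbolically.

Assume L is regular. Let p be the pumping length given by the pumping lemma.
Choose w = a^p b^{p+p!-2}. Since p ≠ (p+p!-2)+2 = p+p!, w ∈ L; and |w| ≥ p.
The pumping lemma gives a decomposition w = xyz where |xy| ≤ p and y is nonempty.
Because |xy| ≤ p and w begins with p copies of a, we have y = a^k with 1 ≤ k ≤ p.
Since 1 ≤ k ≤ p, k divides p!; set t = 1 + p!/k. Then xy^t z has p + (p!/k)·k = p + p! copies of a. Now the a-count is p+p! and (b-count)+2 = (p+p!-2)+2 = p+p!, so i ≠ j+2 fails. So xy^t z = a^{p+p!} b^{p+p!-2} ∉ L.
Contradiction. Therefore L is not regular.

a^{p+p!} b^{p+p!-2}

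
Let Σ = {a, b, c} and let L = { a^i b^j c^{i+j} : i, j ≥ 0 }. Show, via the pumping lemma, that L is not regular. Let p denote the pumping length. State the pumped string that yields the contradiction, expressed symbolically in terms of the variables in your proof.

a^{p+k} b^p c^{2p}

Suppose for contradiction that L is regular, and let p be the pumping length.
Take w = a^p b^p c^{2p} ∈ L (with i=j=p, i+j=2p), |w| = 4p ≥ p.
By the pumping lemma, w = xyz with |xy| ≤ p and y is nonempty.
Because |xy| ≤ p and w begins with p copies of a, we have y = a^k with 1 ≤ k ≤ p.
Consider xy^2z = a^{p+k} b^p c^{2p}. Now the a- and b-counts sum to 2p+k, but the c-count is 2p ≠ 2p+k. So xy^2z ∉ L.
This is a contradiction; hence L is not regular.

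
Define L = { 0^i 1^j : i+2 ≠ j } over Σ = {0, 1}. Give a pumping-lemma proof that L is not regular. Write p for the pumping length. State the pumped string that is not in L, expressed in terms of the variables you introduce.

Assume L is regular. Let p be the pumping length given by the pumping lemma.
Choose w = 0^p 1^{p+p!+2}. Since p ≠ (p+p!+2)-2 = p+p!, w ∈ L; and |w| ≥ p.
Write w = xyz as guaranteed by the lemma, with |xy| ≤ p and y is nonempty.
Since the first p symbols of w are all 0's and |xy| ≤ p, y lies entirely in the leading 0-block: y = 0^k for some k with 1 ≤ k ≤ p.
Since 1 ≤ k ≤ p, k divides p!; set t = 1 + p!/k. Then xy^t z has p + (p!/k)·k = p + p! copies of 0. Now the 0-count is p+p! and (1-count)-2 = (p+p!+2)-2 = p+p!, so i+2 ≠ j fails. So xy^t z = 0^{p+p!} 1^{p+p!+2} ∉ L.
This contradicts the pumping lemma, so L is not regular.

0^{p+p!} 1^{p+p!+2}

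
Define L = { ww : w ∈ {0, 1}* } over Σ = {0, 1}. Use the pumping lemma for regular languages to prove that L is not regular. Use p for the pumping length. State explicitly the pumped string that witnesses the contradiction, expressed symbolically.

Assume L is regular. Let p be the pumping length given by the pumping lemma.
Take w = 0^p 1^p 0^p 1^p = uu where u = 0^p1^p; then w ∈ L and |w| = 4p ≥ p.
The pumping lemma gives a decomposition w = xyz where |xy| ≤ p and |y| > 0.
Because |xy| ≤ p and w begins with p copies of 0, we have y = 0^k with 1 ≤ k ≤ p.
Pump with i = 2: xy^2z = 0^{p+k} 1^p 0^p 1^p, of length 4p+k. Suppose this equals vv. The string starts with 0 and ends with 1, so v does too; thus the boundary between the two copies of v is a 1→0 transition. There is exactly one such transition, at position 2p+k, so |v| = 2p+k and |vv| = 4p+2k ≠ 4p+k since k ≥ 1. So xy^2z ∉ L.
This contradicts the pumping lemma, so L is not regular.

0^{p+k} 1^p 0^p 1^p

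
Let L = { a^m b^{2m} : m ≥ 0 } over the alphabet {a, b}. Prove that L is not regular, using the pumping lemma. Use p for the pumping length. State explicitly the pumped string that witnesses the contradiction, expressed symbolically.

a^{p+k} b^{2p}

Assume L is regular. Let p be the pumping length given by the pumping lemma.
Choose w = a^p b^{2p}, which is in L with |w| = 3p ≥ p.
Write w = xyz as guaranteed by the lemma, with |xy| ≤ p and |y| > 0.
The first p characters of w are a's, so xy (and hence y) consists only of a's. Write y = a^k, 1 ≤ k ≤ p.
Pump with i = 2: xy^2z = a^{p+k} b^{2p}. For this to lie in L we would need 2p = 2(p+k), which forces k = 0. But k ≥ 1, so xy^2z ∉ L.
This is a contradiction; hence L is not regular.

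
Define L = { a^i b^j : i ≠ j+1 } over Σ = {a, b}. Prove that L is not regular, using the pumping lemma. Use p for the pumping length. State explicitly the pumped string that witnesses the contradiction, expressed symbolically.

a^{p+p!} b^{p+p!-1}

Suppose for contradiction that L is regular, and let p be the pumping length.
Choose w = a^p b^{p+p!-1}. Since p ≠ (p+p!-1)+1 = p+p!, w ∈ L; and |w| ≥ p.
By the pumping lemma, w = xyz with |xy| ≤ p and |y| > 0.
Because |xy| ≤ p and w begins with p copies of a, we have y = a^k with 1 ≤ k ≤ p.
Since 1 ≤ k ≤ p, k divides p!; set t = 1 + p!/k. Then xy^t z has p + (p!/k)·k = p + p! copies of a. Now the a-count is p+p! and (b-count)+1 = (p+p!-1)+1 = p+p!, so i ≠ j+1 fails. So xy^t z = a^{p+p!} b^{p+p!-1} ∉ L.
This is a contradiction; hence L is not regular.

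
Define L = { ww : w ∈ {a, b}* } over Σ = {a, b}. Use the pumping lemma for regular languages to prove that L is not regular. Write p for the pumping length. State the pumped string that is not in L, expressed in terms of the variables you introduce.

a^{p+k} b^p a^p b^p

Toward a contradiction, assume L is regular with pumping length p.
Take w = a^p b^p a^p b^p = uu where u = a^pb^p; then w ∈ L and |w| = 4p ≥ p.
Write w = xyz as guaranteed by the lemma, with |xy| ≤ p and y is nonempty.
Since the first p symbols of w are all a's and |xy| ≤ p, y lies entirely in the leading a-block: y = a^k for some k with 1 ≤ k ≤ p.
Pump with i = 2: xy^2z = a^{p+k} b^p a^p b^p, of length 4p+k. Suppose this equals vv. The string starts with a and ends with b, so v does too; thus the boundary between the two copies of v is a b→a transition. There is exactly one such transition, at position 2p+k, so |v| = 2p+k and |vv| = 4p+2k ≠ 4p+k since k ≥ 1. So xy^2z ∉ L.
This is a contradiction; hence L is not regular.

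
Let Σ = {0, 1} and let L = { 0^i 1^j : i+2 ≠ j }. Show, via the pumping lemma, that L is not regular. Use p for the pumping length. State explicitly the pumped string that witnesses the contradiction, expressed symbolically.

0^{p+p!} 1^{p+p!+2}

Suppose for contradiction that L is regular, and let p be the pumping length.
Choose w = 0^p 1^{p+p!+2}. Since p ≠ (p+p!+2)-2 = p+p!, w ∈ L; and |w| ≥ p.
By the pumping lemma, w = xyz with |xy| ≤ p and |y| > 0.
The first p characters of w are 0's, so xy (and hence y) consists only of 0's. Write y = 0^k, 1 ≤ k ≤ p.
Since 1 ≤ k ≤ p, k divides p!; set t = 1 + p!/k. Then xy^t z has p + (p!/k)·k = p + p! copies of 0. Now the 0-count is p+p! and (1-count)-2 = (p+p!+2)-2 = p+p!, so i+2 ≠ j fails. So xy^t z = 0^{p+p!} 1^{p+p!+2} ∉ L.
This contradicts the pumping lemma, so L is not regular.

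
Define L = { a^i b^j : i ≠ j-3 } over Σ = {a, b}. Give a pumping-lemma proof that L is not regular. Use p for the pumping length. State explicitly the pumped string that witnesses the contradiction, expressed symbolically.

Suppose for contradiction that L is regular, and let p be the pumping length.
Choose w = a^p b^{p+p!+3}. Since p ≠ (p+p!+3)-3 = p+p!, w ∈ L; and |w| ≥ p.
Write w = xyz as guaranteed by the lemma, with |xy| ≤ p and |y| > 0.
Since the first p symbols of w are all a's and |xy| ≤ p, y lies entirely in the leading a-block: y = a^k for some k with 1 ≤ k ≤ p.
Since 1 ≤ k ≤ p, k divides p!; set t = 1 + p!/k. Then xy^t z has p + (p!/k)·k = p + p! copies of a. Now the a-count is p+p! and (b-count)-3 = (p+p!+3)-3 = p+p!, so i ≠ j-3 fails. So xy^t z = a^{p+p!} b^{p+p!+3} ∉ L.
This is a contradiction; hence L is not regular.

a^{p+p!} b^{p+p!+3}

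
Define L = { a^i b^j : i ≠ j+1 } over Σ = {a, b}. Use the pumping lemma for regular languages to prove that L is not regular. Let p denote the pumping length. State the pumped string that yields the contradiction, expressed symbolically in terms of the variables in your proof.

Toward a contradiction, assume L is regular with pumping length p.
Choose w = a^p b^{p+p!-1}. Since p ≠ (p+p!-1)+1 = p+p!, w ∈ L; and |w| ≥ p.
Write w = xyz as guaranteed by the lemma, with |xy| ≤ p and y is nonempty.
The first p characters of w are a's, so xy (and hence y) consists only of a's. Write y = a^k, 1 ≤ k ≤ p.
Since 1 ≤ k ≤ p, k divides p!; set t = 1 + p!/k. Then xy^t z has p + (p!/k)·k = p + p! copies of a. Now the a-count is p+p! and (b-count)+1 = (p+p!-1)+1 = p+p!, so i ≠ j+1 fails. So xy^t z = a^{p+p!} b^{p+p!-1} ∉ L.
This is a contradiction; hence L is not regular.

a^{p+p!} b^{p+p!-1}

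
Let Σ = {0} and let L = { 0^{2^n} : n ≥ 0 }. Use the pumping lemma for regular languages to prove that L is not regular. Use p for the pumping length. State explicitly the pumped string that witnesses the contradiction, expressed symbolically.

0^{2^p+k}

Assume L is regular. Let p be the pumping length given by the pumping lemma.
Take w = 0^{2^p} ∈ L with |w| = 2^p ≥ p.
By the pumping lemma, w = xyz with |xy| ≤ p and y is nonempty.
Then y = 0^k for some k with 1 ≤ k ≤ p.
Pump with i = 2: xy^2z = 0^{2^p+k}. Since 1 ≤ k ≤ p < 2^p, we have 2^p < 2^p+k < 2^{p+1}, so 2^p+k is not a power of 2. So xy^2z ∉ L.
This contradicts the pumping lemma, so L is not regular.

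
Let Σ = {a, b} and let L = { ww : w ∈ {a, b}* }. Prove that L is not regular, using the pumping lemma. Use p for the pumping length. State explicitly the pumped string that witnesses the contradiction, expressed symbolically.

Assume L is regular; let p be its pumping constant.
Take w = a^p b^p a^p b^p = uu where u = a^pb^p; then w ∈ L and |w| = 4p ≥ p.
Write w = xyz as guaranteed by the lemma, with |xy| ≤ p and |y| > 0.
Since the first p symbols of w are all a's and |xy| ≤ p, y lies entirely in the leading a-block: y = a^k for some k with 1 ≤ k ≤ p.
Pump with i = 2: xy^2z = a^{p+k} b^p a^p b^p, of length 4p+k. Suppose this equals vv. The string starts with a and ends with b, so v does too; thus the boundary between the two copies of v is a b→a transition. There is exactly one such transition, at position 2p+k, so |v| = 2p+k and |vv| = 4p+2k ≠ 4p+k since k ≥ 1. So xy^2z ∉ L.
This contradicts the pumping lemma, so L is not regular.

a^{p+k} b^p a^p b^p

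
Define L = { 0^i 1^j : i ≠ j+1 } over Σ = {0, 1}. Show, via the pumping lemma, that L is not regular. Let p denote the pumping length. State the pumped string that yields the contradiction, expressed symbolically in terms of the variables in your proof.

0^{p+p!} 1^{p+p!-1}

Suppose for contradiction that L is regular, and let p be the pumping length.
Choose w = 0^p 1^{p+p!-1}. Since p ≠ (p+p!-1)+1 = p+p!, w ∈ L; and |w| ≥ p.
By the pumping lemma, w = xyz with |xy| ≤ p and |y| > 0.
Because |xy| ≤ p and w begins with p copies of 0, we have y = 0^k with 1 ≤ k ≤ p.
Since 1 ≤ k ≤ p, k divides p!; set t = 1 + p!/k. Then xy^t z has p + (p!/k)·k = p + p! copies of 0. Now the 0-count is p+p! and (1-count)+1 = (p+p!-1)+1 = p+p!, so i ≠ j+1 fails. So xy^t z = 0^{p+p!} 1^{p+p!-1} ∉ L.
This contradicts the pumping lemma, so L is not regular.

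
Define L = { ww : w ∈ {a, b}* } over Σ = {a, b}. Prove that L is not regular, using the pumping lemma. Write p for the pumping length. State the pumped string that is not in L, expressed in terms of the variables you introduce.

Suppose for contradiction that L is regular, and let p be the pumping length.
Take w = a^p b^p a^p b^p = uu where u = a^pb^p; then w ∈ L and |w| = 4p ≥ p.
Write w = xyz as guaranteed by the lemma, with |xy| ≤ p and |y| ≥ 1.
The first p characters of w are a's, so xy (and hence y) consists only of a's. Write y = a^k, 1 ≤ k ≤ p.
Pump with i = 2: xy^2z = a^{p+k} b^p a^p b^p, of length 4p+k. Suppose this equals vv. The string starts with a and ends with b, so v does too; thus the boundary between the two copies of v is a b→a transition. There is exactly one such transition, at position 2p+k, so |v| = 2p+k and |vv| = 4p+2k ≠ 4p+k since k ≥ 1. So xy^2z ∉ L.
Contradiction. Therefore L is not regular.

a^{p+k} b^p a^p b^p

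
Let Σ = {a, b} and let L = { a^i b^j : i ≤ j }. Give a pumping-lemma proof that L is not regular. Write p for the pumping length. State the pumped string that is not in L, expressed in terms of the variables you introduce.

Toward a contradiction, assume L is regular with pumping length p.
Choose w = a^p b^p ∈ L, with |w| = 2p ≥ p.
Write w = xyz as guaranteed by the lemma, with |xy| ≤ p and y is nonempty.
Since the first p symbols of w are all a's and |xy| ≤ p, y lies entirely in the leading a-block: y = a^k for some k with 1 ≤ k ≤ p.
Consider xy^2z = a^{p+k} b^p. Since k ≥ 1, the a-count p+k exceeds the b-count p, so i ≤ j fails; thus xy^2z ∉ L.
This contradicts the pumping lemma, so L is not regular.

a^{p+k} b^p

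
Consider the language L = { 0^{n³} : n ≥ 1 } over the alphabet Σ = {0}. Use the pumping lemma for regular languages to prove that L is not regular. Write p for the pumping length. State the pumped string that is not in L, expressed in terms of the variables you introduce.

0^{p³+k}

Assume L is regular; let p be its pumping constant.
Take w = 0^{p³} ∈ L with |w| = p³ ≥ p.
By the pumping lemma, w = xyz with |xy| ≤ p and |y| ≥ 1.
Then y = 0^k for some k with 1 ≤ k ≤ p.
Pump with i = 2: xy^2z = 0^{p³+k}. Since 1 ≤ k ≤ p, p³ < p³+k ≤ p³+p < p³+3p²+3p+1 = (p+1)³, so p³+k is not a perfect cube. So xy^2z ∉ L.
This contradicts the pumping lemma, so L is not regular.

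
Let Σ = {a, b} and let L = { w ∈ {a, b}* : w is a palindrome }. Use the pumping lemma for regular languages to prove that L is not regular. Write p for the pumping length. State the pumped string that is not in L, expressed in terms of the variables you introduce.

Suppose for contradiction that L is regular, and let p be the pumping length.
Take w = a^p b a^p, a palindrome of length 2p+1 ≥ p.
The pumping lemma gives a decomposition w = xyz where |xy| ≤ p and y is nonempty.
Because |xy| ≤ p and w begins with p copies of a, we have y = a^k with 1 ≤ k ≤ p.
Pump with i = 2: xy^2z = a^{p+k} b a^p. Its reverse is a^p b a^{p+k}, which differs from xy^2z since k ≥ 1. So xy^2z is not a palindrome and xy^2z ∉ L.
Contradiction. Therefore L is not regular.

a^{p+k} b a^p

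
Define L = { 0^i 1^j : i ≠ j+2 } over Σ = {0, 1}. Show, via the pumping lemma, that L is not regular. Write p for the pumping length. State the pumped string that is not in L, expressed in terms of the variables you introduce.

Assume L is regular; let p be its pumping constant.
Choose w = 0^p 1^{p+p!-2}. Since p ≠ (p+p!-2)+2 = p+p!, w ∈ L; and |w| ≥ p.
Write w = xyz as guaranteed by the lemma, with |xy| ≤ p and |y| ≥ 1.
Because |xy| ≤ p and w begins with p copies of 0, we have y = 0^k with 1 ≤ k ≤ p.
Since 1 ≤ k ≤ p, k divides p!; set t = 1 + p!/k. Then xy^t z has p + (p!/k)·k = p + p! copies of 0. Now the 0-count is p+p! and (1-count)+2 = (p+p!-2)+2 = p+p!, so i ≠ j+2 fails. So xy^t z = 0^{p+p!} 1^{p+p!-2} ∉ L.
This is a contradiction; hence L is not regular.

0^{p+p!} 1^{p+p!-2}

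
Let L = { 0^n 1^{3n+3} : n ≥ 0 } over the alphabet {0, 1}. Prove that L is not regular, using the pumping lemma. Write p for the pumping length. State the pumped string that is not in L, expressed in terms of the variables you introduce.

0^{p+k} 1^{3p+3}

Assume L is regular; let p be its pumping constant.
Let w = 0^p 1^{3p+3} ∈ L; note |w| = 4p+3 ≥ p.
By the pumping lemma, w = xyz with |xy| ≤ p and |y| > 0.
Because |xy| ≤ p and w begins with p copies of 0, we have y = 0^k with 1 ≤ k ≤ p.
Pump with i = 2: xy^2z = 0^{p+k} 1^{3p+3}. For this to lie in L we would need 3p+3 = 3(p+k)+3, which forces k = 0. But k ≥ 1, so xy^2z ∉ L.
Contradiction. Therefore L is not regular.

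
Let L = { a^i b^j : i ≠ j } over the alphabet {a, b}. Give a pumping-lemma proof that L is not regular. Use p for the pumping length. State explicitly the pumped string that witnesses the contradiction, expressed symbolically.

a^{p+p!} b^{p+p!}

Assume L is regular. Let p be the pumping length given by the pumping lemma.
Choose w = a^p b^{p+p!}. Since p ≠ p+p!, w ∈ L; and |w| ≥ p.
By the pumping lemma, w = xyz with |xy| ≤ p and y is nonempty.
Since the first p symbols of w are all a's and |xy| ≤ p, y lies entirely in the leading a-block: y = a^k for some k with 1 ≤ k ≤ p.
Since 1 ≤ k ≤ p, k divides p!; set t = 1 + p!/k. Then xy^t z has p + (p!/k)·k = p + p! copies of a. Now the a-count equals the b-count, so i ≠ j fails. So xy^t z = a^{p+p!} b^{p+p!} ∉ L.
This contradicts the pumping lemma, so L is not regular.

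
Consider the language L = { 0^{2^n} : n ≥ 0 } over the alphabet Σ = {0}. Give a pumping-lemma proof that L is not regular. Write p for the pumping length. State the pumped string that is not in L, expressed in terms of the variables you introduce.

0^{2^p+k}

Assume L is regular. Let p be the pumping length given by the pumping lemma.
Take w = 0^{2^p} ∈ L with |w| = 2^p ≥ p.
By the pumping lemma, w = xyz with |xy| ≤ p and |y| > 0.
Then y = 0^k for some k with 1 ≤ k ≤ p.
Pump with i = 2: xy^2z = 0^{2^p+k}. Since 1 ≤ k ≤ p < 2^p, we have 2^p < 2^p+k < 2^{p+1}, so 2^p+k is not a power of 2. So xy^2z ∉ L.
This is a contradiction; hence L is not regular.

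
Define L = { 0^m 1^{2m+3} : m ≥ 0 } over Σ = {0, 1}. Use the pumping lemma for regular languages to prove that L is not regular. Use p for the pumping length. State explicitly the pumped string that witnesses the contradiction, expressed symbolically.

0^{p+k} 1^{2p+3}

Assume L is regular; let p be its pumping constant.
Choose w = 0^p 1^{2p+3}, which is in L with |w| = 3p+3 ≥ p.
By the pumping lemma, w = xyz with |xy| ≤ p and y is nonempty.
The first p characters of w are 0's, so xy (and hence y) consists only of 0's. Write y = 0^k, 1 ≤ k ≤ p.
Pump with i = 2: xy^2z = 0^{p+k} 1^{2p+3}. For this to lie in L we would need 2p+3 = 2(p+k)+3, which forces k = 0. But k ≥ 1, so xy^2z ∉ L.
This contradicts the pumping lemma, so L is not regular.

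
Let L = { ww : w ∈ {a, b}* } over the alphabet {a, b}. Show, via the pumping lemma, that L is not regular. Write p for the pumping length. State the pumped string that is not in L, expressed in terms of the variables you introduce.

a^{p+k} b^p a^p b^p

Assume L is regular; let p be its pumping constant.
Take w = a^p b^p a^p b^p = uu where u = a^pb^p; then w ∈ L and |w| = 4p ≥ p.
Write w = xyz as guaranteed by the lemma, with |xy| ≤ p and |y| ≥ 1.
Because |xy| ≤ p and w begins with p copies of a, we have y = a^k with 1 ≤ k ≤ p.
Pump with i = 2: xy^2z = a^{p+k} b^p a^p b^p, of length 4p+k. Suppose this equals vv. The string starts with a and ends with b, so v does too; thus the boundary between the two copies of v is a b→a transition. There is exactly one such transition, at position 2p+k, so |v| = 2p+k and |vv| = 4p+2k ≠ 4p+k since k ≥ 1. So xy^2z ∉ L.
This contradicts the pumping lemma, so L is not regular.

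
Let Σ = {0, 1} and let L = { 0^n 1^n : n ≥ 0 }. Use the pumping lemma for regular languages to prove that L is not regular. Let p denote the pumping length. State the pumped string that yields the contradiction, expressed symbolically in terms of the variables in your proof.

Toward a contradiction, assume L is regular with pumping length p.
Take w = 0^p 1^p. Then w ∈ L and |w| = 2p ≥ p.
The pumping lemma gives a decomposition w = xyz where |xy| ≤ p and |y| ≥ 1.
The first p characters of w are 0's, so xy (and hence y) consists only of 0's. Write y = 0^k, 1 ≤ k ≤ p.
Pump with i = 2: xy^2z = 0^{p+k} 1^p. For this to lie in L we would need p = p+k, which forces k = 0. But k ≥ 1, so xy^2z ∉ L.
This contradicts the pumping lemma, so L is not regular.

0^{p+k} 1^p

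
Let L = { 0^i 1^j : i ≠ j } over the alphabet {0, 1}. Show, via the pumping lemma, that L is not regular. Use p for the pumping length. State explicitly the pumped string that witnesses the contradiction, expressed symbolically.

Suppose for contradiction that L is regular, and let p be the pumping length.
Choose w = 0^p 1^{p+p!}. Since p ≠ p+p!, w ∈ L; and |w| ≥ p.
Write w = xyz as guaranteed by the lemma, with |xy| ≤ p and |y| ≥ 1.
Because |xy| ≤ p and w begins with p copies of 0, we have y = 0^k with 1 ≤ k ≤ p.
Since 1 ≤ k ≤ p, k divides p!; set t = 1 + p!/k. Then xy^t z has p + (p!/k)·k = p + p! copies of 0. Now the 0-count equals the 1-count, so i ≠ j fails. So xy^t z = 0^{p+p!} 1^{p+p!} ∉ L.
This is a contradiction; hence L is not regular.

0^{p+p!} 1^{p+p!}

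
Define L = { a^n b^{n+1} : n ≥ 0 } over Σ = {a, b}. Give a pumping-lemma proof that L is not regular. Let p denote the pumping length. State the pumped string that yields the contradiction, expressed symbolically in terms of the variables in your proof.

a^{p+k} b^{p+1}

Assume L is regular. Let p be the pumping length given by the pumping lemma.
Take w = a^p b^{p+1}. Then w ∈ L and |w| = 2p+1 ≥ p.
By the pumping lemma, w = xyz with |xy| ≤ p and |y| ≥ 1.
The first p characters of w are a's, so xy (and hence y) consists only of a's. Write y = a^k, 1 ≤ k ≤ p.
Pump with i = 2: xy^2z = a^{p+k} b^{p+1}. For this to lie in L we would need p+1 = (p+k)+1, which forces k = 0. But k ≥ 1, so xy^2z ∉ L.
Contradiction. Therefore L is not regular.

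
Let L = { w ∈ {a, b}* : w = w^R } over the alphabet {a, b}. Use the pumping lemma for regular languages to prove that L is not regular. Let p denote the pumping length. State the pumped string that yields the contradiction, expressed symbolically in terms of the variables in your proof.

Suppose for contradiction that L is regular, and let p be the pumping length.
Take w = a^p b a^p, a palindrome of length 2p+1 ≥ p.
Write w = xyz as guaranteed by the lemma, with |xy| ≤ p and y is nonempty.
The first p characters of w are a's, so xy (and hence y) consists only of a's. Write y = a^k, 1 ≤ k ≤ p.
Pump with i = 2: xy^2z = a^{p+k} b a^p. Its reverse is a^p b a^{p+k}, which differs from xy^2z since k ≥ 1. So xy^2z is not a palindrome and xy^2z ∉ L.
This is a contradiction; hence L is not regular.

a^{p+k} b a^p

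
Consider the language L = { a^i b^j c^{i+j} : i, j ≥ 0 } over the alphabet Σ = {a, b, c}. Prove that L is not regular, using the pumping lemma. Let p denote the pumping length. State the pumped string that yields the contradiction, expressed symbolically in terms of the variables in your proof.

Toward a contradiction, assume L is regular with pumping length p.
Take w = a^p b^p c^{2p} ∈ L (with i=j=p, i+j=2p), |w| = 4p ≥ p.
The pumping lemma gives a decomposition w = xyz where |xy| ≤ p and y is nonempty.
Because |xy| ≤ p and w begins with p copies of a, we have y = a^k with 1 ≤ k ≤ p.
Consider xy^2z = a^{p+k} b^p c^{2p}. Now the a- and b-counts sum to 2p+k, but the c-count is 2p ≠ 2p+k. So xy^2z ∉ L.
This is a contradiction; hence L is not regular.

a^{p+k} b^p c^{2p}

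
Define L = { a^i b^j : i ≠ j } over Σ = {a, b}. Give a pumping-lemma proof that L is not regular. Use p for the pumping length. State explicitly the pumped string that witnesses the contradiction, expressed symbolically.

a^{p+p!} b^{p+p!}

Toward a contradiction, assume L is regular with pumping length p.
Choose w = a^p b^{p+p!}. Since p ≠ p+p!, w ∈ L; and |w| ≥ p.
Write w = xyz as guaranteed by the lemma, with |xy| ≤ p and y is nonempty.
The first p characters of w are a's, so xy (and hence y) consists only of a's. Write y = a^k, 1 ≤ k ≤ p.
Since 1 ≤ k ≤ p, k divides p!; set t = 1 + p!/k. Then xy^t z has p + (p!/k)·k = p + p! copies of a. Now the a-count equals the b-count, so i ≠ j fails. So xy^t z = a^{p+p!} b^{p+p!} ∉ L.
Contradiction. Therefore L is not regular.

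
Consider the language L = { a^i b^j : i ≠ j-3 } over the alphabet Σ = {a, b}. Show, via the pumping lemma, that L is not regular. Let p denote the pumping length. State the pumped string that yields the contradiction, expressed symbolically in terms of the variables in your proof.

a^{p+p!} b^{p+p!+3}

Toward a contradiction, assume L is regular with pumping length p.
Choose w = a^p b^{p+p!+3}. Since p ≠ (p+p!+3)-3 = p+p!, w ∈ L; and |w| ≥ p.
Write w = xyz as guaranteed by the lemma, with |xy| ≤ p and |y| ≥ 1.
Because |xy| ≤ p and w begins with p copies of a, we have y = a^k with 1 ≤ k ≤ p.
Since 1 ≤ k ≤ p, k divides p!; set t = 1 + p!/k. Then xy^t z has p + (p!/k)·k = p + p! copies of a. Now the a-count is p+p! and (b-count)-3 = (p+p!+3)-3 = p+p!, so i ≠ j-3 fails. So xy^t z = a^{p+p!} b^{p+p!+3} ∉ L.
This contradicts the pumping lemma, so L is not regular.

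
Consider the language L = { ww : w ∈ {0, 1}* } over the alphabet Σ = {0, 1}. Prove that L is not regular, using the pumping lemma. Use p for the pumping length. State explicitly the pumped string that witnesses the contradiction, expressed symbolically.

0^{p+k} 1^p 0^p 1^p

Assume L is regular; let p be its pumping constant.
Take w = 0^p 1^p 0^p 1^p = uu where u = 0^p1^p; then w ∈ L and |w| = 4p ≥ p.
The pumping lemma gives a decomposition w = xyz where |xy| ≤ p and |y| > 0.
The first p characters of w are 0's, so xy (and hence y) consists only of 0's. Write y = 0^k, 1 ≤ k ≤ p.
Pump with i = 2: xy^2z = 0^{p+k} 1^p 0^p 1^p, of length 4p+k. Suppose this equals vv. The string starts with 0 and ends with 1, so v does too; thus the boundary between the two copies of v is a 1→0 transition. There is exactly one such transition, at position 2p+k, so |v| = 2p+k and |vv| = 4p+2k ≠ 4p+k since k ≥ 1. So xy^2z ∉ L.
Contradiction. Therefore L is not regular.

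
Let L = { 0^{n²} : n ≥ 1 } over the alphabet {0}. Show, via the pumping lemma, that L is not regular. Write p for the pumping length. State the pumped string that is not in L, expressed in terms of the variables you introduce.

Assume L is regular. Let p be the pumping length given by the pumping lemma.
Take w = 0^{p²} ∈ L with |w| = p² ≥ p.
By the pumping lemma, w = xyz with |xy| ≤ p and |y| ≥ 1.
Then y = 0^k for some k with 1 ≤ k ≤ p.
Pump with i = 2: xy^2z = 0^{p²+k}. Since 1 ≤ k ≤ p, p² < p²+k ≤ p²+p < (p+1)², so p²+k lies strictly between consecutive squares and is not a perfect square. So xy^2z ∉ L.
This contradicts the pumping lemma, so L is not regular.

0^{p²+k}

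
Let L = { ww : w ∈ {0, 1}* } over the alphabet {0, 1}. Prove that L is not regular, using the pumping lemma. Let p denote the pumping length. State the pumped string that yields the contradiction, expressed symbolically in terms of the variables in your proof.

Suppose for contradiction that L is regular, and let p be the pumping length.
Take w = 0^p 1^p 0^p 1^p = uu where u = 0^p1^p; then w ∈ L and |w| = 4p ≥ p.
By the pumping lemma, w = xyz with |xy| ≤ p and |y| > 0.
The first p characters of w are 0's, so xy (and hence y) consists only of 0's. Write y = 0^k, 1 ≤ k ≤ p.
Pump with i = 2: xy^2z = 0^{p+k} 1^p 0^p 1^p, of length 4p+k. Suppose this equals vv. The string starts with 0 and ends with 1, so v does too; thus the boundary between the two copies of v is a 1→0 transition. There is exactly one such transition, at position 2p+k, so |v| = 2p+k and |vv| = 4p+2k ≠ 4p+k since k ≥ 1. So xy^2z ∉ L.
This contradicts the pumping lemma, so L is not regular.

0^{p+k} 1^p 0^p 1^p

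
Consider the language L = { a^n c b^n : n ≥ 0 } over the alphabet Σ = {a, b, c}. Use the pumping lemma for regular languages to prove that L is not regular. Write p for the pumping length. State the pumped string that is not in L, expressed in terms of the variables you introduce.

a^{p+k} c b^p

Assume L is regular; let p be its pumping constant.
Take w = a^p c b^p ∈ L with |w| = 2p+1 ≥ p.
By the pumping lemma, w = xyz with |xy| ≤ p and |y| > 0.
The first p characters of w are a's, so xy (and hence y) consists only of a's. Write y = a^k, 1 ≤ k ≤ p.
Pump with i = 2: xy^2z = a^{p+k} c b^p, which would require p+k = p. But k ≥ 1, so xy^2z ∉ L.
This contradicts the pumping lemma, so L is not regular.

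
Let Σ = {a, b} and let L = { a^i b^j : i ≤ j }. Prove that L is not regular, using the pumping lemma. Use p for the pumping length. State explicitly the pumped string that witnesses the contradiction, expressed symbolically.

a^{p+k} b^p

Assume L is regular; let p be its pumping constant.
Choose w = a^p b^p ∈ L, with |w| = 2p ≥ p.
By the pumping lemma, w = xyz with |xy| ≤ p and y is nonempty.
Because |xy| ≤ p and w begins with p copies of a, we have y = a^k with 1 ≤ k ≤ p.
Consider xy^2z = a^{p+k} b^p. Since k ≥ 1, the a-count p+k exceeds the b-count p, so i ≤ j fails; thus xy^2z ∉ L.
This is a contradiction; hence L is not regular.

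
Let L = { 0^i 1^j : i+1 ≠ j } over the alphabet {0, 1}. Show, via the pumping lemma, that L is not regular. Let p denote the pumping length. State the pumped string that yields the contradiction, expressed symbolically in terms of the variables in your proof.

Assume L is regular; let p be its pumping constant.
Choose w = 0^p 1^{p+p!+1}. Since p ≠ (p+p!+1)-1 = p+p!, w ∈ L; and |w| ≥ p.
The pumping lemma gives a decomposition w = xyz where |xy| ≤ p and |y| ≥ 1.
Since the first p symbols of w are all 0's and |xy| ≤ p, y lies entirely in the leading 0-block: y = 0^k for some k with 1 ≤ k ≤ p.
Since 1 ≤ k ≤ p, k divides p!; set t = 1 + p!/k. Then xy^t z has p + (p!/k)·k = p + p! copies of 0. Now the 0-count is p+p! and (1-count)-1 = (p+p!+1)-1 = p+p!, so i+1 ≠ j fails. So xy^t z = 0^{p+p!} 1^{p+p!+1} ∉ L.
This is a contradiction; hence L is not regular.

0^{p+p!} 1^{p+p!+1}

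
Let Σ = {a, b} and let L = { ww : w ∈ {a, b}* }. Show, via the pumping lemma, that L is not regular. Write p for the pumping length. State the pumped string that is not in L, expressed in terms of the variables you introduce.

a^{p+k} b^p a^p b^p

Assume L is regular. Let p be the pumping length given by the pumping lemma.
Take w = a^p b^p a^p b^p = uu where u = a^pb^p; then w ∈ L and |w| = 4p ≥ p.
By the pumping lemma, w = xyz with |xy| ≤ p and |y| ≥ 1.
Since the first p symbols of w are all a's and |xy| ≤ p, y lies entirely in the leading a-block: y = a^k for some k with 1 ≤ k ≤ p.
Pump with i = 2: xy^2z = a^{p+k} b^p a^p b^p, of length 4p+k. Suppose this equals vv. The string starts with a and ends with b, so v does too; thus the boundary between the two copies of v is a b→a transition. There is exactly one such transition, at position 2p+k, so |v| = 2p+k and |vv| = 4p+2k ≠ 4p+k since k ≥ 1. So xy^2z ∉ L.
Contradiction. Therefore L is not regular.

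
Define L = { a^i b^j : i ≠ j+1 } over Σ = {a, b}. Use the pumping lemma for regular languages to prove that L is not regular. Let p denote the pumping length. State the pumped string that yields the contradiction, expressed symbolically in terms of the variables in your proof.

a^{p+p!} b^{p+p!-1}

Suppose for contradiction that L is regular, and let p be the pumping length.
Choose w = a^p b^{p+p!-1}. Since p ≠ (p+p!-1)+1 = p+p!, w ∈ L; and |w| ≥ p.
The pumping lemma gives a decomposition w = xyz where |xy| ≤ p and y is nonempty.
Because |xy| ≤ p and w begins with p copies of a, we have y = a^k with 1 ≤ k ≤ p.
Since 1 ≤ k ≤ p, k divides p!; set t = 1 + p!/k. Then xy^t z has p + (p!/k)·k = p + p! copies of a. Now the a-count is p+p! and (b-count)+1 = (p+p!-1)+1 = p+p!, so i ≠ j+1 fails. So xy^t z = a^{p+p!} b^{p+p!-1} ∉ L.
Contradiction. Therefore L is not regular.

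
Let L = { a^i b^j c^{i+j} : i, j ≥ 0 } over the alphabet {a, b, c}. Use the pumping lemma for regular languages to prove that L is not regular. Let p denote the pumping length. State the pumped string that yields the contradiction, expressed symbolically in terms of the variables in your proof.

Assume L is regular; let p be its pumping constant.
Take w = a^p b^p c^{2p} ∈ L (with i=j=p, i+j=2p), |w| = 4p ≥ p.
By the pumping lemma, w = xyz with |xy| ≤ p and |y| > 0.
The first p characters of w are a's, so xy (and hence y) consists only of a's. Write y = a^k, 1 ≤ k ≤ p.
Consider xy^2z = a^{p+k} b^p c^{2p}. Now the a- and b-counts sum to 2p+k, but the c-count is 2p ≠ 2p+k. So xy^2z ∉ L.
This is a contradiction; hence L is not regular.

a^{p+k} b^p c^{2p}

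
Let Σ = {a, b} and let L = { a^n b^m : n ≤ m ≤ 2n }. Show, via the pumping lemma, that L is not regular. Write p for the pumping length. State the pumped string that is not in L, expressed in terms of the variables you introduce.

a^{p+k} b^p

Assume L is regular; let p be its pumping constant.
Take w = a^p b^p ∈ L (since p ≤ p ≤ 2p), with |w| = 2p ≥ p.
Write w = xyz as guaranteed by the lemma, with |xy| ≤ p and y is nonempty.
Since the first p symbols of w are all a's and |xy| ≤ p, y lies entirely in the leading a-block: y = a^k for some k with 1 ≤ k ≤ p.
Pump with i = 2: xy^2z = a^{p+k} b^p. Now n = p+k > p = m, so the condition n ≤ m fails. Thus xy^2z ∉ L.
This is a contradiction; hence L is not regular.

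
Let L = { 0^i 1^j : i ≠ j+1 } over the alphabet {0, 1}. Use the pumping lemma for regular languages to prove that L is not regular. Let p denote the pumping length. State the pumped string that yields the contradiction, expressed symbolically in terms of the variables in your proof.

Toward a contradiction, assume L is regular with pumping length p.
Choose w = 0^p 1^{p+p!-1}. Since p ≠ (p+p!-1)+1 = p+p!, w ∈ L; and |w| ≥ p.
By the pumping lemma, w = xyz with |xy| ≤ p and y is nonempty.
The first p characters of w are 0's, so xy (and hence y) consists only of 0's. Write y = 0^k, 1 ≤ k ≤ p.
Since 1 ≤ k ≤ p, k divides p!; set t = 1 + p!/k. Then xy^t z has p + (p!/k)·k = p + p! copies of 0. Now the 0-count is p+p! and (1-count)+1 = (p+p!-1)+1 = p+p!, so i ≠ j+1 fails. So xy^t z = 0^{p+p!} 1^{p+p!-1} ∉ L.
This is a contradiction; hence L is not regular.

0^{p+p!} 1^{p+p!-1}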